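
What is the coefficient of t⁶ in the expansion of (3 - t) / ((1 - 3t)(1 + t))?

1459

The denominator gives the recurrence a_n = 2a_(n−1) + 3a_(n−2) for n ≥ 2; the numerator fixes a_0 = 3, a_1 = 5.
Iterating: 3, 5, 19, 53, 163, 485, 1459, so a_6 = 1459.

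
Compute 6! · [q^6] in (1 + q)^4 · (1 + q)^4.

20160

The EGF product rule gives c_6 = Σ_{k_1+k_2=6} C(6; k_1,k_2) · ∏ g_i(k_i), where (1+q)^4 gives the falling factorial (4)_k; (1+q)^4 gives the falling factorial (4)_k.
g_1(k) for k = 0…6: 1, 4, 12, 24, 24, 0, 0.
g_2(k) for k = 0…6: 1, 4, 12, 24, 24, 0, 0.
c_6 = Σ_k C(6,k)·g_1(k)·g_2(6−k) = 15·12·24 + 20·24·24 + 15·24·12 = 4320 + 11520 + 4320 = 20160.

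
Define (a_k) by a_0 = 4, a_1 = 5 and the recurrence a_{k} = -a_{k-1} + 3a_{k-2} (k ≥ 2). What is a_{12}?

The ordinary generating function has denominator 1 + y - 3y^2.
Iterating the recurrence: a_0,…,a_{12} = 4, 5, 7, 8, 13, 11, 28, 5, 79, -64, 301, -493, 1396.

1396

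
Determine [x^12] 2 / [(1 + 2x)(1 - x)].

5462

Partial fractions give a closed form: a_n = (4/3)·(-2)^n + (2/3)·1^n.
At n = 12: a_12 = 5462.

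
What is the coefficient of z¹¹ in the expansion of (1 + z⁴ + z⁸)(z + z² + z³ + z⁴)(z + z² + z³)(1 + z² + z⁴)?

(1 + z⁴ + z⁸) has coefficients 1,0,0,0,1,0,0,0,1 for degrees 0…8.
(z + z² + z³ + z⁴) has coefficients 0,1,1,1,1,0,0,0,0,0,0,0 for degrees 0…11.
Multiplying by (z + z² + z³) gives running coefficients 0,0,1,2,3,3,2,1,0,0,0,0 for degrees 0…11.
Finally multiplying by (1 + z² + z⁴), the product of all factors after the first has coefficients 0,0,1,2,4,5,6,6,5,4,2,1 for degrees 0…11.
[z¹¹] = 1·1 + 1·6 + 1·2 = 9.

9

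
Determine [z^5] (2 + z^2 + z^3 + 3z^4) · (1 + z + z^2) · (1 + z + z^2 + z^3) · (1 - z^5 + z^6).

12

(2 + z^2 + z^3 + 3z^4) has coefficients 2,0,1,1,3 for degrees 0…4.
(1 + z + z^2) has coefficients 1,1,1,0,0,0 for degrees 0…5.
Multiplying by (1 + z + z^2 + z^3) gives running coefficients 1,2,3,3,2,1 for degrees 0…5.
Finally multiplying by (1 - z^5 + z^6), the product of all factors after the first has coefficients 1,2,3,3,2,0 for degrees 0…5.
[z^5] = 2·0 + 1·3 + 1·3 + 3·2 = 12.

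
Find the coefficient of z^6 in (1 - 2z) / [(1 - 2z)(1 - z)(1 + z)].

Partial fractions give a closed form: a_n = (1/2)·1^n + (1/2)·(-1)^n.
At n = 6: a_6 = 1.

1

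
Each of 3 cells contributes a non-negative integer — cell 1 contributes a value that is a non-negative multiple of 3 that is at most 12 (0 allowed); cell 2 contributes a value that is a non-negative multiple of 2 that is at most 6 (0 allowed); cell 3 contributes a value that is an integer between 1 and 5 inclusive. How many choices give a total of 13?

The generating function for the choices is (1 + y³ + y⁶ + y⁹ + y¹²)·(1 + y² + y⁴ + y⁶)·(y + y² + y³ + y⁴ + y⁵); the count is [y¹³].
(1 + y³ + y⁶ + y⁹ + y¹²) has coefficients 1,0,0,1,0,0,1,0,0,1,0,0,1 for degrees 0…12.
(1 + y² + y⁴ + y⁶) has coefficients 1,0,1,0,1,0,1,0,0,0,0,0,0,0 for degrees 0…13.
Finally multiplying by (y + y² + y³ + y⁴ + y⁵), the product of all factors after the first has coefficients 0,1,1,2,2,3,2,3,2,2,1,1,0,0 for degrees 0…13.
[y¹³] = 1·0 + 1·1 + 1·3 + 1·2 + 1·1 = 7.

7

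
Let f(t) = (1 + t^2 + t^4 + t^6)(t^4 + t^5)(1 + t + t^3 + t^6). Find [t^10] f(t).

(1 + t^2 + t^4 + t^6) has coefficients 1,0,1,0,1,0,1 for degrees 0…6.
(t^4 + t^5) has coefficients 0,0,0,0,1,1,0,0,0,0,0 for degrees 0…10.
Finally multiplying by (1 + t + t^3 + t^6), the product of all factors after the first has coefficients 0,0,0,0,1,2,1,1,1,0,1 for degrees 0…10.
[t^10] = 1·1 + 1·1 + 1·1 + 1·1 = 4.

4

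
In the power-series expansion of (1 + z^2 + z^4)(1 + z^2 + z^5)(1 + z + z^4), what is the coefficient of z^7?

(1 + z^2 + z^4) has coefficients 1,0,1,0,1 for degrees 0…4.
(1 + z^2 + z^5) has coefficients 1,0,1,0,0,1,0,0 for degrees 0…7.
Finally multiplying by (1 + z + z^4), the product of all factors after the first has coefficients 1,1,1,1,1,1,2,0 for degrees 0…7.
[z^7] = 1·0 + 1·1 + 1·1 = 2.

2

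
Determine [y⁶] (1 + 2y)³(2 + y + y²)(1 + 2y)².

112

(1 + 2y)³ has coefficients 1,6,12,8 for degrees 0…3.
(2 + y + y²) has coefficients 2,1,1,0,0,0,0 for degrees 0…6.
Finally multiplying by (1 + 2y)², the product of all factors after the first has coefficients 2,9,13,8,4,0,0 for degrees 0…6.
[y⁶] = 1·0 + 6·0 + 12·4 + 8·8 = 112.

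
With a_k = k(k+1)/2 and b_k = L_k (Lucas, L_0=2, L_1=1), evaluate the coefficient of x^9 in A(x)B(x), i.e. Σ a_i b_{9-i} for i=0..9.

This is [x^9] in the product of the two ordinary generating functions.
Σ = 0·76 + 1·47 + 3·29 + 6·18 + 10·11 + 15·7 + 21·4 + 28·3 + 36·1 + 45·2 = 751.

751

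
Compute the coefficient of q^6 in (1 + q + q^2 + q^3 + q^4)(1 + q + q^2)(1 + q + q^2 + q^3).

(1 + q + q^2 + q^3 + q^4) has coefficients 1,1,1,1,1 for degrees 0…4.
(1 + q + q^2) has coefficients 1,1,1,0,0,0,0 for degrees 0…6.
Finally multiplying by (1 + q + q^2 + q^3), the product of all factors after the first has coefficients 1,2,3,3,2,1,0 for degrees 0…6.
[q^6] = 1·0 + 1·1 + 1·2 + 1·3 + 1·3 = 9.

9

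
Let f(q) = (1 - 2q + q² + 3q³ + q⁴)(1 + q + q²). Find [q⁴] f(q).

5

(1 - 2q + q² + 3q³ + q⁴) has coefficients 1,-2,1,3,1 for degrees 0…4.
(1 + q + q²) has coefficients 1,1,1,0,0 for degrees 0…4.
[q⁴] = 1·0 − 2·0 + 1·1 + 3·1 + 1·1 = 5.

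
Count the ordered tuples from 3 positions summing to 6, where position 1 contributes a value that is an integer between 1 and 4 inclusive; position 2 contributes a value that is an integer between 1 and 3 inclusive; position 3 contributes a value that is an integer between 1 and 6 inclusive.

The generating function for the choices is (y + y^2 + y^3 + y^4)·(y + y^2 + y^3)·(y + y^2 + y^3 + y^4 + y^5 + y^6); the count is [y^6].
(y + y^2 + y^3 + y^4) has coefficients 0,1,1,1,1 for degrees 0…4.
(y + y^2 + y^3) has coefficients 0,1,1,1,0,0,0 for degrees 0…6.
Finally multiplying by (y + y^2 + y^3 + y^4 + y^5 + y^6), the product of all factors after the first has coefficients 0,0,1,2,3,3,3 for degrees 0…6.
[y^6] = 1·3 + 1·3 + 1·2 + 1·1 = 9.

9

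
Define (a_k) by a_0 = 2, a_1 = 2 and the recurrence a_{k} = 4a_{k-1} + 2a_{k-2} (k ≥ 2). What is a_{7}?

20432

The ordinary generating function has denominator 1 - 4t - 2t^2.
Iterating the recurrence: a_0,…,a_{7} = 2, 2, 12, 52, 232, 1032, 4592, 20432.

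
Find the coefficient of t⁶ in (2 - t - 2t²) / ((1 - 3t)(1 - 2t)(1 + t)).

The denominator gives the recurrence a_n = 4a_(n−1) − a_(n−2) − 6a_(n−3) for n ≥ 3; the numerator fixes a_0 = 2, a_1 = 7, a_2 = 24.
Iterating: 2, 7, 24, 77, 242, 747, 2284, so a_6 = 2284.

2284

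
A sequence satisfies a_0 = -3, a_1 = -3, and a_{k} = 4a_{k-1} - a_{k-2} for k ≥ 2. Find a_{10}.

The ordinary generating function has denominator 1 - 4z + z^2.
Iterating the recurrence: a_0,…,a_{10} = -3, -3, -9, -33, -123, -459, -1713, -6393, -23859, -89043, -332313.

-332313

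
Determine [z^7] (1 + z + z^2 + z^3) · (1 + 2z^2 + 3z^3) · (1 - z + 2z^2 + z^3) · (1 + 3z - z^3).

48

(1 + z + z^2 + z^3) has coefficients 1,1,1,1 for degrees 0…3.
(1 + 2z^2 + 3z^3) has coefficients 1,0,2,3,0,0,0,0 for degrees 0…7.
Multiplying by (1 - z + 2z^2 + z^3) gives running coefficients 1,-1,4,2,1,8,3,0 for degrees 0…7.
Finally multiplying by (1 + 3z - z^3), the product of all factors after the first has coefficients 1,2,1,13,8,7,25,8 for degrees 0…7.
[z^7] = 1·8 + 1·25 + 1·7 + 1·8 = 48.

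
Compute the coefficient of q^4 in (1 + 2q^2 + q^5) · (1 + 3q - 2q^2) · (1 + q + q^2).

(1 + 2q^2 + q^5) has coefficients 1,0,2,0,0 for degrees 0…4.
(1 + 3q - 2q^2) has coefficients 1,3,-2,0,0 for degrees 0…4.
Finally multiplying by (1 + q + q^2), the product of all factors after the first has coefficients 1,4,2,1,-2 for degrees 0…4.
[q^4] = 1·(-2) + 2·2 = 2.

2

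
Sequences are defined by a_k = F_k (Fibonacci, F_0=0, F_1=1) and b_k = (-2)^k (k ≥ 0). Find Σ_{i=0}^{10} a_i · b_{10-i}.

Write out a_i and b_{10-i} for i = 0,…,10 and sum the products.
Σ = 0·1024 + 1·(-512) + 1·256 + 2·(-128) + 3·64 + 5·(-32) + 8·16 + 13·(-8) + 21·4 + 34·(-2) + 55·1 = -385.

-385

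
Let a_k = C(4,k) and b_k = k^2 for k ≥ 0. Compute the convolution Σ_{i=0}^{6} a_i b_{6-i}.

272

Write out a_i and b_{6-i} for i = 0,…,6 and sum the products.
Σ = 1·36 + 4·25 + 6·16 + 4·9 + 1·4 + 0·1 + 0·0 = 272.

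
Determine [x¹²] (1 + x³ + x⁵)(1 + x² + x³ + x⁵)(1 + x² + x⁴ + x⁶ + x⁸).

(1 + x³ + x⁵) has coefficients 1,0,0,1,0,1 for degrees 0…5.
(1 + x² + x³ + x⁵) has coefficients 1,0,1,1,0,1,0,0,0,0,0,0,0 for degrees 0…12.
Finally multiplying by (1 + x² + x⁴ + x⁶ + x⁸), the product of all factors after the first has coefficients 1,0,2,1,2,2,2,2,2,2,1,2,0 for degrees 0…12.
[x¹²] = 1·0 + 1·2 + 1·2 = 4.

4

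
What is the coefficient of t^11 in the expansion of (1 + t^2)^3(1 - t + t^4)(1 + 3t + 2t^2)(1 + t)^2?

(1 + t^2)^3 has coefficients 1,0,3,0,3,0,1 for degrees 0…6.
(1 - t + t^4) has coefficients 1,-1,0,0,1,0,0,0,0,0,0,0 for degrees 0…11.
Multiplying by (1 + 3t + 2t^2) gives running coefficients 1,2,-1,-2,1,3,2,0,0,0,0,0 for degrees 0…11.
Finally multiplying by (1 + t)^2, the product of all factors after the first has coefficients 1,4,4,-2,-4,3,9,7,2,0,0,0 for degrees 0…11.
[t^11] = 1·0 + 3·0 + 3·7 + 1·3 = 24.

24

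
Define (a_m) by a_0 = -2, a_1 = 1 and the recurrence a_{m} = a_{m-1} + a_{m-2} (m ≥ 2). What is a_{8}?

-5

The ordinary generating function has denominator 1 - y - y^2.
Iterating the recurrence: a_0,…,a_{8} = -2, 1, -1, 0, -1, -1, -2, -3, -5.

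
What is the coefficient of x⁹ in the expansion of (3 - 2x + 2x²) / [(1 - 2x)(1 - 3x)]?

148343

The denominator gives the recurrence a_n = 5a_(n−1) − 6a_(n−2) for n ≥ 3; the numerator fixes a_0 = 3, a_1 = 13, a_2 = 49.
Iterating: 3, 13, 49, 167, 541, 1703, 5269, 16127, 49021, 148343, so a_9 = 148343.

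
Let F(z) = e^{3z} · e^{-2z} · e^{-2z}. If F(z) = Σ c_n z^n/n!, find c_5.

The EGF product rule gives c_5 = Σ_{k_1+k_2+k_3=5} C(5; k_1,k_2,k_3) · ∏ g_i(k_i), where e^{3z} gives (3)^k; e^{-2z} gives (-2)^k; e^{-2z} gives (-2)^k.
g_1(k) for k = 0…5: 1, 3, 9, 27, 81, 243.
g_2(k) for k = 0…5: 1, -2, 4, -8, 16, -32.
g_3(k) for k = 0…5: 1, -2, 4, -8, 16, -32.
First combine the last two factors: h(k) = Σ_j C(k,j)·g_2(j)·g_3(k−j) for k = 0…5: 1, -4, 16, -64, 256, -1024.
c_5 = Σ_k C(5,k)·g_1(k)·h(5−k) = 1·1·(-1024) + 5·3·256 + 10·9·(-64) + 10·27·16 + 5·81·(-4) + 1·243·1 = −1024 + 3840 − 5760 + 4320 − 1620 + 243 = -1.

-1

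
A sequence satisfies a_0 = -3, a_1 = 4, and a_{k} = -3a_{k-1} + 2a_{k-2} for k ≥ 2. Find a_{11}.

1612550

The ordinary generating function has denominator 1 + 3t - 2t^2.
Iterating the recurrence: a_0,…,a_{11} = -3, 4, -18, 62, -222, 790, -2814, 10022, -35694, 127126, -452766, 1612550.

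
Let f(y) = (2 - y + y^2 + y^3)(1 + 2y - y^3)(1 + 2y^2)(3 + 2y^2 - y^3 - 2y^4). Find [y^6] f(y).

(2 - y + y^2 + y^3) has coefficients 2,-1,1,1 for degrees 0…3.
(1 + 2y - y^3) has coefficients 1,2,0,-1,0,0,0 for degrees 0…6.
Multiplying by (1 + 2y^2) gives running coefficients 1,2,2,3,0,-2,0 for degrees 0…6.
Finally multiplying by (3 + 2y^2 - y^3 - 2y^4), the product of all factors after the first has coefficients 3,6,8,12,0,-6,-7 for degrees 0…6.
[y^6] = 2·(-7) − 1·(-6) + 1·0 + 1·12 = 4.

4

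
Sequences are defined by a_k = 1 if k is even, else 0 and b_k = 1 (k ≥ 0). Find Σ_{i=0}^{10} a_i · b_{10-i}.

6

The convolution is the x^10 coefficient of A(x)B(x).
Σ = 1·1 + 0·1 + 1·1 + 0·1 + 1·1 + 0·1 + 1·1 + 0·1 + 1·1 + 0·1 + 1·1 = 6.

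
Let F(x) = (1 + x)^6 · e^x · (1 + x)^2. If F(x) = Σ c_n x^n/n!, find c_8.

1441729

The EGF product rule gives c_8 = Σ_{k_1+k_2+k_3=8} C(8; k_1,k_2,k_3) · ∏ g_i(k_i), where (1+x)^6 gives the falling factorial (6)_k; e^x gives (1)^k; (1+x)^2 gives the falling factorial (2)_k.
g_1(k) for k = 0…8: 1, 6, 30, 120, 360, 720, 720, 0, 0.
g_2(k) for k = 0…8: 1, 1, 1, 1, 1, 1, 1, 1, 1.
g_3(k) for k = 0…8: 1, 2, 2, 0, 0, 0, 0, 0, 0.
First combine the last two factors: h(k) = Σ_j C(k,j)·g_2(j)·g_3(k−j) for k = 0…8: 1, 3, 7, 13, 21, 31, 43, 57, 73.
c_8 = Σ_k C(8,k)·g_1(k)·h(8−k) = 1·1·73 + 8·6·57 + 28·30·43 + 56·120·31 + 70·360·21 + 56·720·13 + 28·720·7 = 73 + 2736 + 36120 + 208320 + 529200 + 524160 + 141120 = 1441729.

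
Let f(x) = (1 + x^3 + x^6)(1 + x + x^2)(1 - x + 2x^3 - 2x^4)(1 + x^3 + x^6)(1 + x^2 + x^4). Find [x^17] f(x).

-3

(1 + x^3 + x^6) has coefficients 1,0,0,1,0,0,1 for degrees 0…6.
(1 + x + x^2) has coefficients 1,1,1,0,0,0,0,0,0,0,0,0,0,0,0,0,0,0 for degrees 0…17.
Multiplying by (1 - x + 2x^3 - 2x^4) gives running coefficients 1,0,0,1,0,0,-2,0,0,0,0,0,0,0,0,0,0,0 for degrees 0…17.
Multiplying by (1 + x^3 + x^6) gives running coefficients 1,0,0,2,0,0,0,0,0,-1,0,0,-2,0,0,0,0,0 for degrees 0…17.
Finally multiplying by (1 + x^2 + x^4), the product of all factors after the first has coefficients 1,0,1,2,1,2,0,2,0,-1,0,-1,-2,-1,-2,0,-2,0 for degrees 0…17.
[x^17] = 1·0 + 1·(-2) + 1·(-1) = -3.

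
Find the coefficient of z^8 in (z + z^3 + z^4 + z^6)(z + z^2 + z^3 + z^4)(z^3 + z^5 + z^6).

(z + z^3 + z^4 + z^6) has coefficients 0,1,0,1,1,0,1 for degrees 0…6.
(z + z^2 + z^3 + z^4) has coefficients 0,1,1,1,1,0,0,0,0 for degrees 0…8.
Finally multiplying by (z^3 + z^5 + z^6), the product of all factors after the first has coefficients 0,0,0,0,1,1,2,3,2 for degrees 0…8.
[z^8] = 1·3 + 1·1 + 1·1 + 1·0 = 5.

5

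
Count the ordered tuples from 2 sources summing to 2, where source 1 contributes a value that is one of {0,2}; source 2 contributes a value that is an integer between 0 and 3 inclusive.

2

The generating function for the choices is (1 + z²)·(1 + z + z² + z³); the count is [z²].
(1 + z²) has coefficients 1,0,1 for degrees 0…2.
(1 + z + z² + z³) has coefficients 1,1,1 for degrees 0…2.
[z²] = 1·1 + 1·1 = 2.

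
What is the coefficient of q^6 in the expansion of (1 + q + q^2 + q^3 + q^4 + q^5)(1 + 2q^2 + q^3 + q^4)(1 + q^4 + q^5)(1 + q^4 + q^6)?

12

(1 + q + q^2 + q^3 + q^4 + q^5) has coefficients 1,1,1,1,1,1 for degrees 0…5.
(1 + 2q^2 + q^3 + q^4) has coefficients 1,0,2,1,1,0,0 for degrees 0…6.
Multiplying by (1 + q^4 + q^5) gives running coefficients 1,0,2,1,2,1,2 for degrees 0…6.
Finally multiplying by (1 + q^4 + q^6), the product of all factors after the first has coefficients 1,0,2,1,3,1,5 for degrees 0…6.
[q^6] = 1·5 + 1·1 + 1·3 + 1·1 + 1·2 + 1·0 = 12.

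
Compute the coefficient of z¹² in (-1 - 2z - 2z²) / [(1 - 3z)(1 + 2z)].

The denominator gives the recurrence a_n = a_(n−1) + 6a_(n−2) for n ≥ 3; the numerator fixes a_0 = -1, a_1 = -3, a_2 = -11.
Iterating: -1, -3, -11, -29, -95, -269, -839, -2453, -7487, -22205, -67127, -200357, -603119, so a_12 = -603119.

-603119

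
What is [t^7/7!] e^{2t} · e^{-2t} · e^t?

The EGF product rule gives c_7 = Σ_{k_1+k_2+k_3=7} C(7; k_1,k_2,k_3) · ∏ g_i(k_i), where e^{2t} gives (2)^k; e^{-2t} gives (-2)^k; e^t gives (1)^k.
g_1(k) for k = 0…7: 1, 2, 4, 8, 16, 32, 64, 128.
g_2(k) for k = 0…7: 1, -2, 4, -8, 16, -32, 64, -128.
g_3(k) for k = 0…7: 1, 1, 1, 1, 1, 1, 1, 1.
First combine the last two factors: h(k) = Σ_j C(k,j)·g_2(j)·g_3(k−j) for k = 0…7: 1, -1, 1, -1, 1, -1, 1, -1.
c_7 = Σ_k C(7,k)·g_1(k)·h(7−k) = 1·1·(-1) + 7·2·1 + 21·4·(-1) + 35·8·1 + 35·16·(-1) + 21·32·1 + 7·64·(-1) + 1·128·1 = −1 + 14 − 84 + 280 − 560 + 672 − 448 + 128 = 1.

1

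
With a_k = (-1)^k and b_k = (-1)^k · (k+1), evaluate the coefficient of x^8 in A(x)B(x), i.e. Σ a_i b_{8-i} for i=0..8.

The convolution is the t^8 coefficient of A(t)B(t).
Σ = 1·9 − 1·(-8) + 1·7 − 1·(-6) + 1·5 − 1·(-4) + 1·3 − 1·(-2) + 1·1 = 45.

45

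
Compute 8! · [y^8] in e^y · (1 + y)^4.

The EGF product rule gives c_8 = Σ_{k_1+k_2=8} C(8; k_1,k_2) · ∏ g_i(k_i), where e^y gives (1)^k; (1+y)^4 gives the falling factorial (4)_k.
g_1(k) for k = 0…8: 1, 1, 1, 1, 1, 1, 1, 1, 1.
g_2(k) for k = 0…8: 1, 4, 12, 24, 24, 0, 0, 0, 0.
c_8 = Σ_k C(8,k)·g_1(k)·g_2(8−k) = 70·1·24 + 56·1·24 + 28·1·12 + 8·1·4 + 1·1·1 = 1680 + 1344 + 336 + 32 + 1 = 3393.

3393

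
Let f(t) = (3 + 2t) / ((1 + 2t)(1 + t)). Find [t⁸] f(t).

1023

Partial fractions give a closed form: a_n = (4)·(-2)^n + (-1)·(-1)^n.
At n = 8: a_8 = 1023.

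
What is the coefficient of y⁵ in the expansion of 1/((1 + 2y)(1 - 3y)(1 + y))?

84

Partial fractions give a closed form: a_n = (4/5)·(-2)^n + (9/20)·3^n + (-1/4)·(-1)^n.
At n = 5: a_5 = 84.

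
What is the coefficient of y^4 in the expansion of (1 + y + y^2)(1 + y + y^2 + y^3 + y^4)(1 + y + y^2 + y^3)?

11

(1 + y + y^2) has coefficients 1,1,1 for degrees 0…2.
(1 + y + y^2 + y^3 + y^4) has coefficients 1,1,1,1,1 for degrees 0…4.
Finally multiplying by (1 + y + y^2 + y^3), the product of all factors after the first has coefficients 1,2,3,4,4 for degrees 0…4.
[y^4] = 1·4 + 1·4 + 1·3 = 11.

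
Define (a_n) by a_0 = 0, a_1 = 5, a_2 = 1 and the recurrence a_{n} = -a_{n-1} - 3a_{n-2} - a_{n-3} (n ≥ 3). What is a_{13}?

-1185

The ordinary generating function has denominator 1 + t + 3t^2 + t^3.
Iterating the recurrence: a_0,…,a_{13} = 0, 5, 1, -16, 8, 39, -47, -78, 180, 101, -563, 80, 1508, -1185.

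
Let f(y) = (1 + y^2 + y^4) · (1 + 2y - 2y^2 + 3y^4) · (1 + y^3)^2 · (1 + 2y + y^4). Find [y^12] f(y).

(1 + y^2 + y^4) has coefficients 1,0,1,0,1 for degrees 0…4.
(1 + 2y - 2y^2 + 3y^4) has coefficients 1,2,-2,0,3,0,0,0,0,0,0,0,0 for degrees 0…12.
Multiplying by (1 + y^3)^2 gives running coefficients 1,2,-2,2,7,-4,1,8,-2,0,3,0,0 for degrees 0…12.
Finally multiplying by (1 + 2y + y^4), the product of all factors after the first has coefficients 1,4,2,-2,12,12,-9,12,21,-8,4,14,-2 for degrees 0…12.
[y^12] = 1·(-2) + 1·4 + 1·21 = 23.

23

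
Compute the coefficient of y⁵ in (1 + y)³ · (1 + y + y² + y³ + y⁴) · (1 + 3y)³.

484

(1 + y)³ has coefficients 1,3,3,1 for degrees 0…3.
(1 + y + y² + y³ + y⁴) has coefficients 1,1,1,1,1,0 for degrees 0…5.
Finally multiplying by (1 + 3y)³, the product of all factors after the first has coefficients 1,10,37,64,64,63 for degrees 0…5.
[y⁵] = 1·63 + 3·64 + 3·64 + 1·37 = 484.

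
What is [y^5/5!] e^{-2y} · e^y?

The EGF product rule gives c_5 = Σ_{k_1+k_2=5} C(5; k_1,k_2) · ∏ g_i(k_i), where e^{-2y} gives (-2)^k; e^y gives (1)^k.
g_1(k) for k = 0…5: 1, -2, 4, -8, 16, -32.
g_2(k) for k = 0…5: 1, 1, 1, 1, 1, 1.
c_5 = Σ_k C(5,k)·g_1(k)·g_2(5−k) = 1·1·1 + 5·(-2)·1 + 10·4·1 + 10·(-8)·1 + 5·16·1 + 1·(-32)·1 = 1 − 10 + 40 − 80 + 80 − 32 = -1.

-1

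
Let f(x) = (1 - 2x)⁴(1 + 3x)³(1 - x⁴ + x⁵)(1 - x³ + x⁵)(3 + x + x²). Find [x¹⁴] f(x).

(1 - 2x)⁴ has coefficients 1,-8,24,-32,16 for degrees 0…4.
(1 + 3x)³ has coefficients 1,9,27,27,0,0,0,0,0,0,0,0,0,0,0 for degrees 0…14.
Multiplying by (1 - x⁴ + x⁵) gives running coefficients 1,9,27,27,-1,-8,-18,0,27,0,0,0,0,0,0 for degrees 0…14.
Multiplying by (1 - x³ + x⁵) gives running coefficients 1,9,27,26,-10,-34,-36,28,62,17,-8,-45,0,27,0 for degrees 0…14.
Finally multiplying by (3 + x + x²), the product of all factors after the first has coefficients 3,28,91,114,23,-86,-152,14,178,141,55,-126,-53,36,27 for degrees 0…14.
[x¹⁴] = 1·27 − 8·36 + 24·(-53) − 32·(-126) + 16·55 = 3379.

3379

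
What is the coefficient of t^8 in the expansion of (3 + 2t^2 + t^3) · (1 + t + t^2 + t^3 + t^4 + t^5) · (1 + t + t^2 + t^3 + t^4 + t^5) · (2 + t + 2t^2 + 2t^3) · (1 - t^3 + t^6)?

(3 + 2t^2 + t^3) has coefficients 3,0,2,1 for degrees 0…3.
(1 + t + t^2 + t^3 + t^4 + t^5) has coefficients 1,1,1,1,1,1,0,0,0 for degrees 0…8.
Multiplying by (1 + t + t^2 + t^3 + t^4 + t^5) gives running coefficients 1,2,3,4,5,6,5,4,3 for degrees 0…8.
Multiplying by (2 + t + 2t^2 + 2t^3) gives running coefficients 2,5,10,17,24,31,34,35,32 for degrees 0…8.
Finally multiplying by (1 - t^3 + t^6), the product of all factors after the first has coefficients 2,5,10,15,19,21,19,16,11 for degrees 0…8.
[t^8] = 3·11 + 2·19 + 1·21 = 92.

92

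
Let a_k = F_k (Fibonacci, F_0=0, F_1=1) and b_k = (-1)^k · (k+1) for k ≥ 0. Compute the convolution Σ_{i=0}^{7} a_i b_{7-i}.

The convolution is the x^7 coefficient of A(x)B(x).
Σ = 0·(-8) + 1·7 + 1·(-6) + 2·5 + 3·(-4) + 5·3 + 8·(-2) + 13·1 = 11.

11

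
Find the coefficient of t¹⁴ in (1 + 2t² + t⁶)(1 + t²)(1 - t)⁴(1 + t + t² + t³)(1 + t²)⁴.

(1 + 2t² + t⁶) has coefficients 1,0,2,0,0,0,1 for degrees 0…6.
(1 + t²) has coefficients 1,0,1,0,0,0,0,0,0,0,0,0,0,0,0 for degrees 0…14.
Multiplying by (1 - t)⁴ gives running coefficients 1,-4,7,-8,7,-4,1,0,0,0,0,0,0,0,0 for degrees 0…14.
Multiplying by (1 + t + t² + t³) gives running coefficients 1,-3,4,-4,2,2,-4,4,-3,1,0,0,0,0,0 for degrees 0…14.
Finally multiplying by (1 + t²)⁴, the product of all factors after the first has coefficients 1,-3,8,-16,24,-32,32,-24,10,10,-24,32,-32,24,-16 for degrees 0…14.
[t¹⁴] = 1·(-16) + 2·(-32) + 1·10 = -70.

-70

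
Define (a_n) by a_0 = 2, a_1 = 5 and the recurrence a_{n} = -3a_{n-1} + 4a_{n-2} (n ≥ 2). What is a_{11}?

2516585

The ordinary generating function has denominator 1 + 3t - 4t^2.
Iterating the recurrence: a_0,…,a_{11} = 2, 5, -7, 41, -151, 617, -2455, 9833, -39319, 157289, -629143, 2516585.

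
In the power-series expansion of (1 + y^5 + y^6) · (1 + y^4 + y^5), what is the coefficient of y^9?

1

(1 + y^5 + y^6) has coefficients 1,0,0,0,0,1,1 for degrees 0…6.
(1 + y^4 + y^5) has coefficients 1,0,0,0,1,1,0,0,0,0 for degrees 0…9.
[y^9] = 1·0 + 1·1 + 1·0 = 1.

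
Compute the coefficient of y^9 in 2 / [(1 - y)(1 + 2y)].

-682

The denominator gives the recurrence a_n = −a_(n−1) + 2a_(n−2) for n ≥ 2; the numerator fixes a_0 = 2, a_1 = -2.
Iterating: 2, -2, 6, -10, 22, -42, 86, -170, 342, -682, so a_9 = -682.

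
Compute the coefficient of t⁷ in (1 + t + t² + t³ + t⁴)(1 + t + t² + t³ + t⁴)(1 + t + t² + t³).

(1 + t + t² + t³ + t⁴) has coefficients 1,1,1,1,1 for degrees 0…4.
(1 + t + t² + t³ + t⁴) has coefficients 1,1,1,1,1,0,0,0 for degrees 0…7.
Finally multiplying by (1 + t + t² + t³), the product of all factors after the first has coefficients 1,2,3,4,4,3,2,1 for degrees 0…7.
[t⁷] = 1·1 + 1·2 + 1·3 + 1·4 + 1·4 = 14.

14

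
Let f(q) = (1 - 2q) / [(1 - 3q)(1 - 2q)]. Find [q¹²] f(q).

Partial fractions give a closed form: a_n = (1)·3^n.
At n = 12: a_12 = 531441.

531441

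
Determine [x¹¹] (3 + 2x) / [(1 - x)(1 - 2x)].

16379

Partial fractions give a closed form: a_n = (-5)·1^n + (8)·2^n.
At n = 11: a_11 = 16379.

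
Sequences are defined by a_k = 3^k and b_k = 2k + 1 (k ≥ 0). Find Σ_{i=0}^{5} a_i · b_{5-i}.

The convolution is the x^5 coefficient of A(x)B(x).
Σ = 1·11 + 3·9 + 9·7 + 27·5 + 81·3 + 243·1 = 722.

722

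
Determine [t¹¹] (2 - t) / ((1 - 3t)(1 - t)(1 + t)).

332150

Partial fractions give a closed form: a_n = (15/8)·3^n + (-1/4)·1^n + (3/8)·(-1)^n.
At n = 11: a_11 = 332150.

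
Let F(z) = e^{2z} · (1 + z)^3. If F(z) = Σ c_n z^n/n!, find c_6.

3040

The EGF product rule gives c_6 = Σ_{k_1+k_2=6} C(6; k_1,k_2) · ∏ g_i(k_i), where e^{2z} gives (2)^k; (1+z)^3 gives the falling factorial (3)_k.
g_1(k) for k = 0…6: 1, 2, 4, 8, 16, 32, 64.
g_2(k) for k = 0…6: 1, 3, 6, 6, 0, 0, 0.
c_6 = Σ_k C(6,k)·g_1(k)·g_2(6−k) = 20·8·6 + 15·16·6 + 6·32·3 + 1·64·1 = 960 + 1440 + 576 + 64 = 3040.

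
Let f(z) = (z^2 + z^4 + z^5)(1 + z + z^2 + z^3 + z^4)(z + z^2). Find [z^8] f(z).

(z^2 + z^4 + z^5) has coefficients 0,0,1,0,1,1 for degrees 0…5.
(1 + z + z^2 + z^3 + z^4) has coefficients 1,1,1,1,1,0,0,0,0 for degrees 0…8.
Finally multiplying by (z + z^2), the product of all factors after the first has coefficients 0,1,2,2,2,2,1,0,0 for degrees 0…8.
[z^8] = 1·1 + 1·2 + 1·2 = 5.

5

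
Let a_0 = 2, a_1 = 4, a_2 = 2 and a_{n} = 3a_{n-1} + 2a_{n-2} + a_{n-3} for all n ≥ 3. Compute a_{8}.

9656

The ordinary generating function has denominator 1 - 3z - 2z^2 - z^3.
Iterating the recurrence: a_0,…,a_{8} = 2, 4, 2, 16, 56, 202, 734, 2662, 9656.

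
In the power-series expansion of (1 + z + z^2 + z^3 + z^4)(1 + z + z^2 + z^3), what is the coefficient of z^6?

2

(1 + z + z^2 + z^3 + z^4) has coefficients 1,1,1,1,1 for degrees 0…4.
(1 + z + z^2 + z^3) has coefficients 1,1,1,1,0,0,0 for degrees 0…6.
[z^6] = 1·0 + 1·0 + 1·0 + 1·1 + 1·1 = 2.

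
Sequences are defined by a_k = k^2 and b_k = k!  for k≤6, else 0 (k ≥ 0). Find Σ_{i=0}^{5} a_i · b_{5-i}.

107

The convolution is the t^5 coefficient of A(t)B(t).
Σ = 0·120 + 1·24 + 4·6 + 9·2 + 16·1 + 25·1 = 107.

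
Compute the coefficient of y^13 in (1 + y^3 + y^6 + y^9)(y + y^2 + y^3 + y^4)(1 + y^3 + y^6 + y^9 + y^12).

8

(1 + y^3 + y^6 + y^9) has coefficients 1,0,0,1,0,0,1,0,0,1 for degrees 0…9.
(y + y^2 + y^3 + y^4) has coefficients 0,1,1,1,1,0,0,0,0,0,0,0,0,0 for degrees 0…13.
Finally multiplying by (1 + y^3 + y^6 + y^9 + y^12), the product of all factors after the first has coefficients 0,1,1,1,2,1,1,2,1,1,2,1,1,2 for degrees 0…13.
[y^13] = 1·2 + 1·2 + 1·2 + 1·2 = 8.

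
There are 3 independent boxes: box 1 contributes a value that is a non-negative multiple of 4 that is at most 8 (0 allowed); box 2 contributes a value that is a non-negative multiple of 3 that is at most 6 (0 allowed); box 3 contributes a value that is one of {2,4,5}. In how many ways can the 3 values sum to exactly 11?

The generating function for the choices is (1 + z⁴ + z⁸)·(1 + z³ + z⁶)·(z² + z⁴ + z⁵); the count is [z¹¹].
(1 + z⁴ + z⁸) has coefficients 1,0,0,0,1,0,0,0,1 for degrees 0…8.
(1 + z³ + z⁶) has coefficients 1,0,0,1,0,0,1,0,0,0,0,0 for degrees 0…11.
Finally multiplying by (z² + z⁴ + z⁵), the product of all factors after the first has coefficients 0,0,1,0,1,2,0,1,2,0,1,1 for degrees 0…11.
[z¹¹] = 1·1 + 1·1 + 1·0 = 2.

2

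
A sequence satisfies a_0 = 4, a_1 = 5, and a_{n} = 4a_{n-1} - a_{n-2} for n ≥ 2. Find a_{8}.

The ordinary generating function has denominator 1 - 4z + z^2.
Iterating the recurrence: a_0,…,a_{8} = 4, 5, 16, 59, 220, 821, 3064, 11435, 42676.

42676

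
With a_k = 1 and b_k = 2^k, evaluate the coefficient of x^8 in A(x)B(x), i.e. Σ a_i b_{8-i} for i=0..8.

Write out a_i and b_{8-i} for i = 0,…,8 and sum the products.
Σ = 1·256 + 1·128 + 1·64 + 1·32 + 1·16 + 1·8 + 1·4 + 1·2 + 1·1 = 511.

511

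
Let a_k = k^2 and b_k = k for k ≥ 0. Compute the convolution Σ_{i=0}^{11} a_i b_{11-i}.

This is [x^11] in the product of the two ordinary generating functions.
Σ = 0·11 + 1·10 + 4·9 + 9·8 + 16·7 + 25·6 + 36·5 + 49·4 + 64·3 + 81·2 + 100·1 + 121·0 = 1210.

1210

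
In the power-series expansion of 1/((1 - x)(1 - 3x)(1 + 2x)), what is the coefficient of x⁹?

Partial fractions give a closed form: a_n = (-1/6)·1^n + (9/10)·3^n + (4/15)·(-2)^n.
At n = 9: a_9 = 17578.

17578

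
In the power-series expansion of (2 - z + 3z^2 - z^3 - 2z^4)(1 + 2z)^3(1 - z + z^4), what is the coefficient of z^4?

(2 - z + 3z^2 - z^3 - 2z^4) has coefficients 2,-1,3,-1,-2 for degrees 0…4.
(1 + 2z)^3 has coefficients 1,6,12,8,0 for degrees 0…4.
Finally multiplying by (1 - z + z^4), the product of all factors after the first has coefficients 1,5,6,-4,-7 for degrees 0…4.
[z^4] = 2·(-7) − 1·(-4) + 3·6 − 1·5 − 2·1 = 1.

1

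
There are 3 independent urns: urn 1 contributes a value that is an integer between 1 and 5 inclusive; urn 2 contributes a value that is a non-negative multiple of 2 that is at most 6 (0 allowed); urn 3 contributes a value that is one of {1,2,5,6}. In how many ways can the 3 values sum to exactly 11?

The generating function for the choices is (t + t^2 + t^3 + t^4 + t^5)·(1 + t^2 + t^4 + t^6)·(t + t^2 + t^5 + t^6); the count is [t^11].
(t + t^2 + t^3 + t^4 + t^5) has coefficients 0,1,1,1,1,1 for degrees 0…5.
(1 + t^2 + t^4 + t^6) has coefficients 1,0,1,0,1,0,1,0,0,0,0,0 for degrees 0…11.
Finally multiplying by (t + t^2 + t^5 + t^6), the product of all factors after the first has coefficients 0,1,1,1,1,2,2,2,2,1,1,1 for degrees 0…11.
[t^11] = 1·1 + 1·1 + 1·2 + 1·2 + 1·2 = 8.

8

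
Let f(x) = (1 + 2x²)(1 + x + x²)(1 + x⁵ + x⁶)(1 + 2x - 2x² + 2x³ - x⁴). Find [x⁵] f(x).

6

(1 + 2x²) has coefficients 1,0,2 for degrees 0…2.
(1 + x + x²) has coefficients 1,1,1,0,0,0 for degrees 0…5.
Multiplying by (1 + x⁵ + x⁶) gives running coefficients 1,1,1,0,0,1 for degrees 0…5.
Finally multiplying by (1 + 2x - 2x² + 2x³ - x⁴), the product of all factors after the first has coefficients 1,3,1,2,-1,2 for degrees 0…5.
[x⁵] = 1·2 + 2·2 = 6.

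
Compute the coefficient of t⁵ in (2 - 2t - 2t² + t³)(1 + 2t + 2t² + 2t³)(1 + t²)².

(2 - 2t - 2t² + t³) has coefficients 2,-2,-2,1 for degrees 0…3.
(1 + 2t + 2t² + 2t³) has coefficients 1,2,2,2,0,0 for degrees 0…5.
Finally multiplying by (1 + t²)², the product of all factors after the first has coefficients 1,2,4,6,5,6 for degrees 0…5.
[t⁵] = 2·6 − 2·5 − 2·6 + 1·4 = -6.

-6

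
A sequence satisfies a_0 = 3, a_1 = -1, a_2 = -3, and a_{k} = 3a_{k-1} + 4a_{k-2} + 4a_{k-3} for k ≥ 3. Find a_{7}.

-1265

The ordinary generating function has denominator 1 - 3q - 4q^2 - 4q^3.
Iterating the recurrence: a_0,…,a_{7} = 3, -1, -3, -1, -19, -73, -299, -1265.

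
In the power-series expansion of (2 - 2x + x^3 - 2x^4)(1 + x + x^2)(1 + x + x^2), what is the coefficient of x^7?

-3

(2 - 2x + x^3 - 2x^4) has coefficients 2,-2,0,1,-2 for degrees 0…4.
(1 + x + x^2) has coefficients 1,1,1,0,0,0,0,0 for degrees 0…7.
Finally multiplying by (1 + x + x^2), the product of all factors after the first has coefficients 1,2,3,2,1,0,0,0 for degrees 0…7.
[x^7] = 2·0 − 2·0 + 1·1 − 2·2 = -3.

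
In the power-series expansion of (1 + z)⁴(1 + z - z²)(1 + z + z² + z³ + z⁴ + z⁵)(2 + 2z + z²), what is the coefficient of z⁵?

95

(1 + z)⁴ has coefficients 1,4,6,4,1 for degrees 0…4.
(1 + z - z²) has coefficients 1,1,-1,0,0,0 for degrees 0…5.
Multiplying by (1 + z + z² + z³ + z⁴ + z⁵) gives running coefficients 1,2,1,1,1,1 for degrees 0…5.
Finally multiplying by (2 + 2z + z²), the product of all factors after the first has coefficients 2,6,7,6,5,5 for degrees 0…5.
[z⁵] = 1·5 + 4·5 + 6·6 + 4·7 + 1·6 = 95.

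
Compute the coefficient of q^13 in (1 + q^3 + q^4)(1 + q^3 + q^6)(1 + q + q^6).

1

(1 + q^3 + q^4) has coefficients 1,0,0,1,1 for degrees 0…4.
(1 + q^3 + q^6) has coefficients 1,0,0,1,0,0,1,0,0,0,0,0,0,0 for degrees 0…13.
Finally multiplying by (1 + q + q^6), the product of all factors after the first has coefficients 1,1,0,1,1,0,2,1,0,1,0,0,1,0 for degrees 0…13.
[q^13] = 1·0 + 1·0 + 1·1 = 1.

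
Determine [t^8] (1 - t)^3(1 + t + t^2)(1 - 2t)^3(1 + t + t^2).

(1 - t)^3 has coefficients 1,-3,3,-1 for degrees 0…3.
(1 + t + t^2) has coefficients 1,1,1,0,0,0,0,0,0 for degrees 0…8.
Multiplying by (1 - 2t)^3 gives running coefficients 1,-5,7,-2,4,-8,0,0,0 for degrees 0…8.
Finally multiplying by (1 + t + t^2), the product of all factors after the first has coefficients 1,-4,3,0,9,-6,-4,-8,0 for degrees 0…8.
[t^8] = 1·0 − 3·(-8) + 3·(-4) − 1·(-6) = 18.

18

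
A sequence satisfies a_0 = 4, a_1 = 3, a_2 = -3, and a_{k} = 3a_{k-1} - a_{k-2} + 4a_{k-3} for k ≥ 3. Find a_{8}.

The ordinary generating function has denominator 1 - 3x + x^2 - 4x^3.
Iterating the recurrence: a_0,…,a_{8} = 4, 3, -3, 4, 27, 65, 184, 595, 1861.

1861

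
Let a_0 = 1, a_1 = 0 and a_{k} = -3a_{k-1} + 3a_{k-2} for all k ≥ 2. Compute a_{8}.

The ordinary generating function has denominator 1 + 3q - 3q^2.
Iterating the recurrence: a_0,…,a_{8} = 1, 0, 3, -9, 36, -135, 513, -1944, 7371.

7371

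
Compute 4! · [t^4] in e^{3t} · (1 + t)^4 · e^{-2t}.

The EGF product rule gives c_4 = Σ_{k_1+k_2+k_3=4} C(4; k_1,k_2,k_3) · ∏ g_i(k_i), where e^{3t} gives (3)^k; (1+t)^4 gives the falling factorial (4)_k; e^{-2t} gives (-2)^k.
g_1(k) for k = 0…4: 1, 3, 9, 27, 81.
g_2(k) for k = 0…4: 1, 4, 12, 24, 24.
g_3(k) for k = 0…4: 1, -2, 4, -8, 16.
First combine the last two factors: h(k) = Σ_j C(k,j)·g_2(j)·g_3(k−j) for k = 0…4: 1, 2, 0, -8, 8.
c_4 = Σ_k C(4,k)·g_1(k)·h(4−k) = 1·1·8 + 4·3·(-8) + 4·27·2 + 1·81·1 = 8 − 96 + 216 + 81 = 209.

209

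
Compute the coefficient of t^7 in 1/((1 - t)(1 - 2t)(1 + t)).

Partial fractions give a closed form: a_n = (-1/2)·1^n + (4/3)·2^n + (1/6)·(-1)^n.
At n = 7: a_7 = 170.

170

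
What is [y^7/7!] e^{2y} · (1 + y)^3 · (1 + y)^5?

1586944

The EGF product rule gives c_7 = Σ_{k_1+k_2+k_3=7} C(7; k_1,k_2,k_3) · ∏ g_i(k_i), where e^{2y} gives (2)^k; (1+y)^3 gives the falling factorial (3)_k; (1+y)^5 gives the falling factorial (5)_k.
g_1(k) for k = 0…7: 1, 2, 4, 8, 16, 32, 64, 128.
g_2(k) for k = 0…7: 1, 3, 6, 6, 0, 0, 0, 0.
g_3(k) for k = 0…7: 1, 5, 20, 60, 120, 120, 0, 0.
First combine the last two factors: h(k) = Σ_j C(k,j)·g_2(j)·g_3(k−j) for k = 0…7: 1, 8, 56, 336, 1680, 6720, 20160, 40320.
c_7 = Σ_k C(7,k)·g_1(k)·h(7−k) = 1·1·40320 + 7·2·20160 + 21·4·6720 + 35·8·1680 + 35·16·336 + 21·32·56 + 7·64·8 + 1·128·1 = 40320 + 282240 + 564480 + 470400 + 188160 + 37632 + 3584 + 128 = 1586944.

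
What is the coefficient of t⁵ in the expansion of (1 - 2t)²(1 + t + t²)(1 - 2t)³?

-32

(1 - 2t)² has coefficients 1,-4,4 for degrees 0…2.
(1 + t + t²) has coefficients 1,1,1,0,0,0 for degrees 0…5.
Finally multiplying by (1 - 2t)³, the product of all factors after the first has coefficients 1,-5,7,-2,4,-8 for degrees 0…5.
[t⁵] = 1·(-8) − 4·4 + 4·(-2) = -32.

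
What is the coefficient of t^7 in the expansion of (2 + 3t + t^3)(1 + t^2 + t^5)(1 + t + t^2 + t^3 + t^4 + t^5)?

12

(2 + 3t + t^3) has coefficients 2,3,0,1 for degrees 0…3.
(1 + t^2 + t^5) has coefficients 1,0,1,0,0,1,0,0 for degrees 0…7.
Finally multiplying by (1 + t + t^2 + t^3 + t^4 + t^5), the product of all factors after the first has coefficients 1,1,2,2,2,3,2,2 for degrees 0…7.
[t^7] = 2·2 + 3·2 + 1·2 = 12.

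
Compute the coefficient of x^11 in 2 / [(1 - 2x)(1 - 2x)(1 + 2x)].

The denominator gives the recurrence a_n = 2a_(n−1) + 4a_(n−2) − 8a_(n−3) for n ≥ 3; the numerator fixes a_0 = 2, a_1 = 4, a_2 = 16.
Iterating: 2, 4, 16, 32, 96, 192, 512, 1024, 2560, 5120, 12288, 24576, so a_11 = 24576.

24576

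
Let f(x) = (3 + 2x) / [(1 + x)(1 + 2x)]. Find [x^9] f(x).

-2047

Partial fractions give a closed form: a_n = (-1)·(-1)^n + (4)·(-2)^n.
At n = 9: a_9 = -2047.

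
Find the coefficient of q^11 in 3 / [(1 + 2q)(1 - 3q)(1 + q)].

The denominator gives the recurrence a_n = 7a_(n−2) + 6a_(n−3) for n ≥ 3; the numerator fixes a_0 = 3, a_1 = 0, a_2 = 21.
Iterating: 3, 0, 21, 18, 147, 252, 1137, 2646, 9471, 25344, 82173, 234234, so a_11 = 234234.

234234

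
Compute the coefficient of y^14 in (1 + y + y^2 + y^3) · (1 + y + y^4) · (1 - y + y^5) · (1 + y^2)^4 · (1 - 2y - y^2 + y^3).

-30

(1 + y + y^2 + y^3) has coefficients 1,1,1,1 for degrees 0…3.
(1 + y + y^4) has coefficients 1,1,0,0,1,0,0,0,0,0,0,0,0,0,0 for degrees 0…14.
Multiplying by (1 - y + y^5) gives running coefficients 1,0,-1,0,1,0,1,0,0,1,0,0,0,0,0 for degrees 0…14.
Multiplying by (1 + y^2)^4 gives running coefficients 1,0,3,0,3,0,3,0,7,1,9,4,5,6,1 for degrees 0…14.
Finally multiplying by (1 - 2y - y^2 + y^3), the product of all factors after the first has coefficients 1,-2,2,-5,0,-3,0,-3,4,-10,0,-8,-11,1,-12 for degrees 0…14.
[y^14] = 1·(-12) + 1·1 + 1·(-11) + 1·(-8) = -30.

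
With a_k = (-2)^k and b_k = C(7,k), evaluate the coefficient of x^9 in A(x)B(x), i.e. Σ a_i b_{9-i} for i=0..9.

-4

This is [x^9] in the product of the two ordinary generating functions.
Σ = 1·0 − 2·0 + 4·1 − 8·7 + 16·21 − 32·35 + 64·35 − 128·21 + 256·7 − 512·1 = -4.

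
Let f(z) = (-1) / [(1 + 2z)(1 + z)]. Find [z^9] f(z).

1023

Partial fractions give a closed form: a_n = (-2)·(-2)^n + (1)·(-1)^n.
At n = 9: a_9 = 1023.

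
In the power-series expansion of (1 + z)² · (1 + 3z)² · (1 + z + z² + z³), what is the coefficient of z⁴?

63

(1 + z)² has coefficients 1,2,1 for degrees 0…2.
(1 + 3z)² has coefficients 1,6,9,0,0 for degrees 0…4.
Finally multiplying by (1 + z + z² + z³), the product of all factors after the first has coefficients 1,7,16,16,15 for degrees 0…4.
[z⁴] = 1·15 + 2·16 + 1·16 = 63.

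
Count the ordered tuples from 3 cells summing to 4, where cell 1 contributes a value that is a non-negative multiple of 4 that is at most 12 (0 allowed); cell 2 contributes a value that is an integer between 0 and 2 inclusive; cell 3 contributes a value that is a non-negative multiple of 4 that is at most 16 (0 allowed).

The generating function for the choices is (1 + t^4 + t^8 + t^12)·(1 + t + t^2)·(1 + t^4 + t^8 + t^12 + t^16); the count is [t^4].
(1 + t^4 + t^8 + t^12) has coefficients 1,0,0,0,1 for degrees 0…4.
(1 + t + t^2) has coefficients 1,1,1,0,0 for degrees 0…4.
Finally multiplying by (1 + t^4 + t^8 + t^12 + t^16), the product of all factors after the first has coefficients 1,1,1,0,1 for degrees 0…4.
[t^4] = 1·1 + 1·1 = 2.

2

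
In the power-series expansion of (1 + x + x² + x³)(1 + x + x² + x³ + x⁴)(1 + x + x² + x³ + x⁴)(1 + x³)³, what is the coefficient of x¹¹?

(1 + x + x² + x³) has coefficients 1,1,1,1 for degrees 0…3.
(1 + x + x² + x³ + x⁴) has coefficients 1,1,1,1,1,0,0,0,0,0,0,0 for degrees 0…11.
Multiplying by (1 + x + x² + x³ + x⁴) gives running coefficients 1,2,3,4,5,4,3,2,1,0,0,0 for degrees 0…11.
Finally multiplying by (1 + x³)³, the product of all factors after the first has coefficients 1,2,3,7,11,13,18,23,22,22,23,18 for degrees 0…11.
[x¹¹] = 1·18 + 1·23 + 1·22 + 1·22 = 85.

85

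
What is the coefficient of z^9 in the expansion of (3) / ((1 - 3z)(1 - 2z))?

174075

Partial fractions give a closed form: a_n = (9)·3^n + (-6)·2^n.
At n = 9: a_9 = 174075.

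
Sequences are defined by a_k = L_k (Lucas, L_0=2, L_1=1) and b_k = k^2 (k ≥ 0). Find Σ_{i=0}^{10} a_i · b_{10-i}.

This is [x^10] in the product of the two ordinary generating functions.
Σ = 2·100 + 1·81 + 3·64 + 4·49 + 7·36 + 11·25 + 18·16 + 29·9 + 47·4 + 76·1 + 123·0 = 2009.

2009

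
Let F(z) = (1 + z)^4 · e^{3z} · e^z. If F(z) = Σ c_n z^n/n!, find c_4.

2840

The EGF product rule gives c_4 = Σ_{k_1+k_2+k_3=4} C(4; k_1,k_2,k_3) · ∏ g_i(k_i), where (1+z)^4 gives the falling factorial (4)_k; e^{3z} gives (3)^k; e^z gives (1)^k.
g_1(k) for k = 0…4: 1, 4, 12, 24, 24.
g_2(k) for k = 0…4: 1, 3, 9, 27, 81.
g_3(k) for k = 0…4: 1, 1, 1, 1, 1.
First combine the last two factors: h(k) = Σ_j C(k,j)·g_2(j)·g_3(k−j) for k = 0…4: 1, 4, 16, 64, 256.
c_4 = Σ_k C(4,k)·g_1(k)·h(4−k) = 1·1·256 + 4·4·64 + 6·12·16 + 4·24·4 + 1·24·1 = 256 + 1024 + 1152 + 384 + 24 = 2840.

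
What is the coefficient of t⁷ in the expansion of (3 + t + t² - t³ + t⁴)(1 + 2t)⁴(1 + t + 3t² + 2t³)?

314

(3 + t + t² - t³ + t⁴) has coefficients 3,1,1,-1,1 for degrees 0…4.
(1 + 2t)⁴ has coefficients 1,8,24,32,16,0,0,0 for degrees 0…7.
Finally multiplying by (1 + t + 3t² + 2t³), the product of all factors after the first has coefficients 1,9,35,82,136,160,112,32 for degrees 0…7.
[t⁷] = 3·32 + 1·112 + 1·160 − 1·136 + 1·82 = 314.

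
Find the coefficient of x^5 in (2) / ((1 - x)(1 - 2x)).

Partial fractions give a closed form: a_n = (-2)·1^n + (4)·2^n.
At n = 5: a_5 = 126.

126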